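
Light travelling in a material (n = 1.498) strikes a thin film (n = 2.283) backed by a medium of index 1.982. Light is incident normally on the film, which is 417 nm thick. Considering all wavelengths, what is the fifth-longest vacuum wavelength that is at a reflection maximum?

423 nm

At the upper boundary (n = 1.498 to n = 2.283) the reflected ray undergoes a half-wave phase shift.
At the lower boundary (n = 2.283 to n = 1.982) the reflected ray undergoes no phase shift.
Net: one phase inversion between the two reflected rays.
So the condition for constructive reflection is 2 n t = (m + ½) λ.
λ = 2 n t / (m + ½). The fifth-longest wavelength is m = 4: λ = 2 × 2.283 × 417 / 4.50 = 423 nm.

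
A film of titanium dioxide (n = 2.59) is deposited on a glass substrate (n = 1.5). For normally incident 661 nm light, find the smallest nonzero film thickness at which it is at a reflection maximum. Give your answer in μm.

0.0638 μm

At the upper boundary (n = 1.0 to n = 2.59) the reflected ray undergoes a half-wave phase shift.
Bottom surface (2.59 → 1.5): reflection off a lower-index medium gives no phase shift.
Net: one phase inversion between the two reflected rays.
With one net inversion, constructive interference in reflection requires 2 n t = (m + ½) λ.
Minimum at m = 0: t = λ / (4 n) = 661 / (4 × 2.59) = 63.8 nm.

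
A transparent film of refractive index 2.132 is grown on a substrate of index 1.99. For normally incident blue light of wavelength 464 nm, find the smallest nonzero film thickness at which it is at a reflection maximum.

At the upper boundary (n = 1.0 to n = 2.132) the reflected ray undergoes a half-wave phase shift.
Bottom surface (2.132 → 1.99): reflection off a lower-index medium gives no phase shift.
Exactly one π shift → a net half-wave offset.
With one net inversion, constructive interference in reflection requires 2 n t = (m + ½) λ.
Minimum at m = 0: t = λ / (4 n) = 464 / (4 × 2.132) = 54.4 nm.

54.4 nm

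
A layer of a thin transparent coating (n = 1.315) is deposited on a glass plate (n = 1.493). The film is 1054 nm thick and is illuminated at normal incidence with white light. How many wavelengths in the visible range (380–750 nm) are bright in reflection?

4

At the upper boundary (n = 1.0 to n = 1.315) the reflected ray undergoes a half-wave phase shift.
At the lower boundary (n = 1.315 to n = 1.493) the reflected ray undergoes a half-wave phase shift.
The two reflections carry the same phase change, so no net offset.
With no net inversion, constructive interference in reflection requires 2 n t = m λ.
λ = 2 n t / m = 2772 / m nm.
m=3: 924 nm (IR); m=4: 693 nm (visible); m=5: 554 nm (visible); m=6: 462 nm (visible); m=7: 396 nm (visible); m=8: 347 nm (UV).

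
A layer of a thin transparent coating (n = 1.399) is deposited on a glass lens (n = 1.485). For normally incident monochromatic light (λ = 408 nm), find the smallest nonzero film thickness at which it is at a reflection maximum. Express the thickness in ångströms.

1458 Å

Top surface (1.0 → 1.399): reflection off a higher-index medium gives a half-wave phase shift.
Ray reflecting at the bottom interface goes from n = 1.399 toward n = 1.485: a half-wave phase shift.
The two reflections carry the same phase change, so no net offset.
So the condition for constructive reflection is 2 n t = m λ.
Minimum nonzero at m = 1: t = λ / (2 n) = 408 / (2 × 1.399) = 146 nm.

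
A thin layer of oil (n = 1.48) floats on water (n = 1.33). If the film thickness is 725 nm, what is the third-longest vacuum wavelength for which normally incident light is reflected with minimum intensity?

715 nm

Ray reflecting at the top interface goes from n = 1.0 toward n = 1.48: a half-wave phase shift.
Bottom surface (1.48 → 1.33): reflection off a lower-index medium gives no phase shift.
The two reflections differ by half a wavelength.
With one net inversion, destructive interference in reflection requires 2 n t = m λ.
λ = 2 n t / m. The third-longest wavelength is m = 3: λ = 2 × 1.48 × 725 / 3.00 = 715 nm.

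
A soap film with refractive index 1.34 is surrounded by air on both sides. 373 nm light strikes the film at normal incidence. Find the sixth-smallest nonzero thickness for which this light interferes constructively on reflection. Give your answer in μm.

Ray reflecting at the top interface goes from n = 1.0 toward n = 1.34: a half-wave phase shift.
Bottom surface (1.34 → 1.0): reflection off a lower-index medium gives no phase shift.
The two reflections differ by half a wavelength.
For maximum reflection here: 2 n t = (m + ½) λ.
The sixth-smallest nonzero thickness corresponds to m = 5: t = (m + ½) λ / (2 n) = 5.50 × 373 / (2 × 1.34) = 765 nm.

0.765 μm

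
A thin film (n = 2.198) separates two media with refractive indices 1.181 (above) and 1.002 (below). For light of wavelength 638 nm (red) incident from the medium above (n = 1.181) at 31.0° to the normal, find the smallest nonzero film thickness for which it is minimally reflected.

At the upper boundary (n = 1.181 to n = 2.198) the reflected ray undergoes a half-wave phase shift.
Bottom surface (2.198 → 1.002): reflection off a lower-index medium gives no phase shift.
The two reflections differ by half a wavelength.
With one net inversion, destructive interference in reflection requires 2 n t cos θ_r = m λ.
Snell's law: 1.181 sin 31.0° = 2.198 sin θ_r → sin θ_r = 0.277, cos θ_r = 0.961.
Minimum nonzero at m = 1: t = λ / (2 n cos θ_r) = 638 / (2 × 2.198 × 0.961) = 151 nm.

151 nm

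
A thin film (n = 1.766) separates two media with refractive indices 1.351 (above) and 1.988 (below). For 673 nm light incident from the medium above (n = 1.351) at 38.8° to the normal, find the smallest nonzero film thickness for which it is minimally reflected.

Ray reflecting at the top interface goes from n = 1.351 toward n = 1.766: a half-wave phase shift.
Bottom surface (1.766 → 1.988): reflection off a higher-index medium gives a half-wave phase shift.
Zero or two π shifts → no net half-wave offset.
With no net inversion, destructive interference in reflection requires 2 n t cos θ_r = (m + ½) λ.
Snell's law: 1.351 sin 38.8° = 1.766 sin θ_r → sin θ_r = 0.479, cos θ_r = 0.878.
Minimum at m = 0: t = λ / (4 n cos θ_r) = 673 / (4 × 1.766 × 0.878) = 109 nm.

109 nm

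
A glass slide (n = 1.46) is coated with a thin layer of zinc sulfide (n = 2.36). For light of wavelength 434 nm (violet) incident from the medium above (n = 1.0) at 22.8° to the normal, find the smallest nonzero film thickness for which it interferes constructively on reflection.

At the upper boundary (n = 1.0 to n = 2.36) the reflected ray undergoes a half-wave phase shift.
Ray reflecting at the bottom interface goes from n = 2.36 toward n = 1.46: no phase shift.
The two reflections differ by half a wavelength.
For strong reflection here: 2 n t cos θ_r = (m + ½) λ.
Snell's law: 1.0 sin 22.8° = 2.36 sin θ_r → sin θ_r = 0.164, cos θ_r = 0.986.
Minimum at m = 0: t = λ / (4 n cos θ_r) = 434 / (4 × 2.36 × 0.986) = 46.6 nm.

46.6 nm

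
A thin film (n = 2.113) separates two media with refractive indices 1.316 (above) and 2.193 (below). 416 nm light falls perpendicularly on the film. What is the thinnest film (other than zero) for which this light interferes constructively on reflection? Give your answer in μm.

0.0984 μm

Top surface (1.316 → 2.113): reflection off a higher-index medium gives a half-wave phase shift.
At the lower boundary (n = 2.113 to n = 2.193) the reflected ray undergoes a half-wave phase shift.
The two reflections carry the same phase change, so no net offset.
So the condition for constructive reflection is 2 n t = m λ.
Minimum nonzero at m = 1: t = λ / (2 n) = 416 / (2 × 2.113) = 98.4 nm.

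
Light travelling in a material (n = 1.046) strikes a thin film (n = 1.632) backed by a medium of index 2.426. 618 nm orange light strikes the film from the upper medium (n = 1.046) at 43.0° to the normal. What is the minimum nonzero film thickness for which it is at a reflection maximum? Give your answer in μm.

Top surface (1.046 → 1.632): reflection off a higher-index medium gives a half-wave phase shift.
At the lower boundary (n = 1.632 to n = 2.426) the reflected ray undergoes a half-wave phase shift.
Net: no relative phase inversion (both shifts match).
With no net inversion, constructive interference in reflection requires 2 n t cos θ_r = m λ.
Snell's law: 1.046 sin 43.0° = 1.632 sin θ_r → sin θ_r = 0.437, cos θ_r = 0.899.
Minimum nonzero at m = 1: t = λ / (2 n cos θ_r) = 618 / (2 × 1.632 × 0.899) = 211 nm.

0.211 μm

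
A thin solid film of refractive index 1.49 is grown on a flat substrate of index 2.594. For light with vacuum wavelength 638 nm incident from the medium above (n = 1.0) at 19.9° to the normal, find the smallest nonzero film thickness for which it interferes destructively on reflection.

Top surface (1.0 → 1.49): reflection off a higher-index medium gives a half-wave phase shift.
Bottom surface (1.49 → 2.594): reflection off a higher-index medium gives a half-wave phase shift.
The two reflections carry the same phase change, so no net offset.
For minimum reflection here: 2 n t cos θ_r = (m + ½) λ.
Snell's law: 1.0 sin 19.9° = 1.49 sin θ_r → sin θ_r = 0.228, cos θ_r = 0.974.
Minimum at m = 0: t = λ / (4 n cos θ_r) = 638 / (4 × 1.49 × 0.974) = 110 nm.

110 nm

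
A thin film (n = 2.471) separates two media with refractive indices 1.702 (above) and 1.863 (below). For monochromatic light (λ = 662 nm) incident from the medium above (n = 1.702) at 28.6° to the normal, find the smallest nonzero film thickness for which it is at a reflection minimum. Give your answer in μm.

Ray reflecting at the top interface goes from n = 1.702 toward n = 2.471: a half-wave phase shift.
Bottom surface (2.471 → 1.863): reflection off a lower-index medium gives no phase shift.
Net: one phase inversion between the two reflected rays.
So the condition for destructive reflection is 2 n t cos θ_r = m λ.
Snell's law: 1.702 sin 28.6° = 2.471 sin θ_r → sin θ_r = 0.330, cos θ_r = 0.944.
Minimum nonzero at m = 1: t = λ / (2 n cos θ_r) = 662 / (2 × 2.471 × 0.944) = 142 nm.

0.142 μm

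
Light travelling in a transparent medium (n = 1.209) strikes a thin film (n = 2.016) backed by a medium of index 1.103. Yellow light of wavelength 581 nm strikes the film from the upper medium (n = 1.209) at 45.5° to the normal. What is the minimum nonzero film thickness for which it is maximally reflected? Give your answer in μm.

Ray reflecting at the top interface goes from n = 1.209 toward n = 2.016: a half-wave phase shift.
Ray reflecting at the bottom interface goes from n = 2.016 toward n = 1.103: no phase shift.
The two reflections differ by half a wavelength.
For strong reflection here: 2 n t cos θ_r = (m + ½) λ.
Snell's law: 1.209 sin 45.5° = 2.016 sin θ_r → sin θ_r = 0.428, cos θ_r = 0.904.
Minimum at m = 0: t = λ / (4 n cos θ_r) = 581 / (4 × 2.016 × 0.904) = 79.7 nm.

0.0797 μm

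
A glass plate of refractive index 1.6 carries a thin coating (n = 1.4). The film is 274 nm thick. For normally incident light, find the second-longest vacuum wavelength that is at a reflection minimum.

Ray reflecting at the top interface goes from n = 1.0 toward n = 1.4: a half-wave phase shift.
Bottom surface (1.4 → 1.6): reflection off a higher-index medium gives a half-wave phase shift.
Zero or two π shifts → no net half-wave offset.
With no net inversion, destructive interference in reflection requires 2 n t = (m + ½) λ.
λ = 2 n t / (m + ½). The second-longest wavelength is m = 1: λ = 2 × 1.4 × 274 / 1.50 = 511 nm.

511 nm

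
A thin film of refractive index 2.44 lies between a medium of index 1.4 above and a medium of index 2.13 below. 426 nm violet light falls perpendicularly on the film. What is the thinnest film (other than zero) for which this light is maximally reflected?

Top surface (1.4 → 2.44): reflection off a higher-index medium gives a half-wave phase shift.
At the lower boundary (n = 2.44 to n = 2.13) the reflected ray undergoes no phase shift.
The two reflections differ by half a wavelength.
So the condition for constructive reflection is 2 n t = (m + ½) λ.
Minimum at m = 0: t = λ / (4 n) = 426 / (4 × 2.44) = 43.6 nm.

43.6 nm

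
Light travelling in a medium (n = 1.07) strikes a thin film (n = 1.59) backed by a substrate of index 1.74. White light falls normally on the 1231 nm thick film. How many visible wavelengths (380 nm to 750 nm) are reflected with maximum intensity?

5

Top surface (1.07 → 1.59): reflection off a higher-index medium gives a half-wave phase shift.
At the lower boundary (n = 1.59 to n = 1.74) the reflected ray undergoes a half-wave phase shift.
Zero or two π shifts → no net half-wave offset.
So the condition for constructive reflection is 2 n t = m λ.
λ = 2 n t / m = 3915 / m nm.
m=5: 783 nm (IR); m=6: 652 nm (visible); m=7: 559 nm (visible); m=8: 489 nm (visible); m=9: 435 nm (visible); m=10: 391 nm (visible); m=11: 356 nm (UV).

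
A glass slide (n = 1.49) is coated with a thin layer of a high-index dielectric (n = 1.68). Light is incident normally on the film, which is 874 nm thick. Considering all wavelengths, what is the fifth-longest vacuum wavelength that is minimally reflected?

587 nm

Top surface (1.0 → 1.68): reflection off a higher-index medium gives a half-wave phase shift.
At the lower boundary (n = 1.68 to n = 1.49) the reflected ray undergoes no phase shift.
Net: one phase inversion between the two reflected rays.
With one net inversion, destructive interference in reflection requires 2 n t = m λ.
λ = 2 n t / m. The fifth-longest wavelength is m = 5: λ = 2 × 1.68 × 874 / 5.00 = 587 nm.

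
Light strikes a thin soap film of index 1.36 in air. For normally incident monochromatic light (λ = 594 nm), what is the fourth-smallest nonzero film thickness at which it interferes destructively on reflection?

874 nm

Ray reflecting at the top interface goes from n = 1.0 toward n = 1.36: a half-wave phase shift.
At the lower boundary (n = 1.36 to n = 1.0) the reflected ray undergoes no phase shift.
The two reflections differ by half a wavelength.
For minimum reflection here: 2 n t = m λ.
The fourth-smallest nonzero thickness corresponds to m = 4: t = m λ / (2 n) = 4.00 × 594 / (2 × 1.36) = 874 nm.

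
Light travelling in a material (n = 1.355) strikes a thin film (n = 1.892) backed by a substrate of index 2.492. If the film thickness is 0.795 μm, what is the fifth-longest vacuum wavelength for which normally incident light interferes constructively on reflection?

At the upper boundary (n = 1.355 to n = 1.892) the reflected ray undergoes a half-wave phase shift.
Ray reflecting at the bottom interface goes from n = 1.892 toward n = 2.492: a half-wave phase shift.
Net: no relative phase inversion (both shifts match).
With no net inversion, constructive interference in reflection requires 2 n t = m λ.
λ = 2 n t / m. The fifth-longest wavelength is m = 5: λ = 2 × 1.892 × 795 / 5.00 = 602 nm.

602 nm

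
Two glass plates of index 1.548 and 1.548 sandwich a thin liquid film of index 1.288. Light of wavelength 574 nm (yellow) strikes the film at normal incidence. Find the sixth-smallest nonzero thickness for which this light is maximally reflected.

Ray reflecting at the top interface goes from n = 1.548 toward n = 1.288: no phase shift.
At the lower boundary (n = 1.288 to n = 1.548) the reflected ray undergoes a half-wave phase shift.
Exactly one π shift → a net half-wave offset.
For maximum reflection here: 2 n t = (m + ½) λ.
The sixth-smallest nonzero thickness corresponds to m = 5: t = (m + ½) λ / (2 n) = 5.50 × 574 / (2 × 1.288) = 1226 nm.

1226 nm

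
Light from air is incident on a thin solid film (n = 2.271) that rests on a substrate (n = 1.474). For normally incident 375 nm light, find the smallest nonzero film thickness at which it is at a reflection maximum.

At the upper boundary (n = 1.0 to n = 2.271) the reflected ray undergoes a half-wave phase shift.
Ray reflecting at the bottom interface goes from n = 2.271 toward n = 1.474: no phase shift.
Net: one phase inversion between the two reflected rays.
For bright reflection here: 2 n t = (m + ½) λ.
Minimum at m = 0: t = λ / (4 n) = 375 / (4 × 2.271) = 41.3 nm.

41.3 nm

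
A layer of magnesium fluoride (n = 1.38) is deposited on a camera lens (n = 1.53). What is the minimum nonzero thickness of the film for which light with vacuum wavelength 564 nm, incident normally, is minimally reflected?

Top surface (1.0 → 1.38): reflection off a higher-index medium gives a half-wave phase shift.
At the lower boundary (n = 1.38 to n = 1.53) the reflected ray undergoes a half-wave phase shift.
Zero or two π shifts → no net half-wave offset.
With no net inversion, destructive interference in reflection requires 2 n t = (m + ½) λ.
Minimum at m = 0: t = λ / (4 n) = 564 / (4 × 1.38) = 102 nm.

102 nm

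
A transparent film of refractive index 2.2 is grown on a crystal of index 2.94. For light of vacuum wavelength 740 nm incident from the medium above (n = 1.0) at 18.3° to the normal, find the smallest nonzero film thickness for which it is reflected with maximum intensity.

Ray reflecting at the top interface goes from n = 1.0 toward n = 2.2: a half-wave phase shift.
Ray reflecting at the bottom interface goes from n = 2.2 toward n = 2.94: a half-wave phase shift.
Zero or two π shifts → no net half-wave offset.
With no net inversion, constructive interference in reflection requires 2 n t cos θ_r = m λ.
Snell's law: 1.0 sin 18.3° = 2.2 sin θ_r → sin θ_r = 0.143, cos θ_r = 0.990.
Minimum nonzero at m = 1: t = λ / (2 n cos θ_r) = 740 / (2 × 2.2 × 0.990) = 170 nm.

170 nm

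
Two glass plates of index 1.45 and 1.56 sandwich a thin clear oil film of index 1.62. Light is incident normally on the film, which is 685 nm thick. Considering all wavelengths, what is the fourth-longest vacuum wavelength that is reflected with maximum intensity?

634 nm

Top surface (1.45 → 1.62): reflection off a higher-index medium gives a half-wave phase shift.
Ray reflecting at the bottom interface goes from n = 1.62 toward n = 1.56: no phase shift.
The two reflections differ by half a wavelength.
So the condition for constructive reflection is 2 n t = (m + ½) λ.
λ = 2 n t / (m + ½). The fourth-longest wavelength is m = 3: λ = 2 × 1.62 × 685 / 3.50 = 634 nm.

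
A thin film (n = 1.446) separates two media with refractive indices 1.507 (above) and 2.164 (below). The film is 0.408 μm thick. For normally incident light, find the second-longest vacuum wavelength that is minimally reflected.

Top surface (1.507 → 1.446): reflection off a lower-index medium gives no phase shift.
At the lower boundary (n = 1.446 to n = 2.164) the reflected ray undergoes a half-wave phase shift.
Exactly one π shift → a net half-wave offset.
So the condition for destructive reflection is 2 n t = m λ.
λ = 2 n t / m. The second-longest wavelength is m = 2: λ = 2 × 1.446 × 408 / 2.00 = 590 nm.

590 nm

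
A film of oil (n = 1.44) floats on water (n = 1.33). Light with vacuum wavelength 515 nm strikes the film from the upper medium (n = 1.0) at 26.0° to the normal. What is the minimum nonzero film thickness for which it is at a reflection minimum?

At the upper boundary (n = 1.0 to n = 1.44) the reflected ray undergoes a half-wave phase shift.
Ray reflecting at the bottom interface goes from n = 1.44 toward n = 1.33: no phase shift.
The two reflections differ by half a wavelength.
With one net inversion, destructive interference in reflection requires 2 n t cos θ_r = m λ.
Snell's law: 1.0 sin 26.0° = 1.44 sin θ_r → sin θ_r = 0.304, cos θ_r = 0.953.
Minimum nonzero at m = 1: t = λ / (2 n cos θ_r) = 515 / (2 × 1.44 × 0.953) = 188 nm.

188 nm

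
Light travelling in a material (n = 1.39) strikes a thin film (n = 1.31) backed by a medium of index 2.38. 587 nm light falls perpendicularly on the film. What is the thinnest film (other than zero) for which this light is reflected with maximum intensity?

112 nm

Top surface (1.39 → 1.31): reflection off a lower-index medium gives no phase shift.
Ray reflecting at the bottom interface goes from n = 1.31 toward n = 2.38: a half-wave phase shift.
Exactly one π shift → a net half-wave offset.
For maximum reflection here: 2 n t = (m + ½) λ.
Minimum at m = 0: t = λ / (4 n) = 587 / (4 × 1.31) = 112 nm.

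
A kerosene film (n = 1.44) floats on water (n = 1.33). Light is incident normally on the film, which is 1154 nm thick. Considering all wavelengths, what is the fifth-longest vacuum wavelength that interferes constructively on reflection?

At the upper boundary (n = 1.0 to n = 1.44) the reflected ray undergoes a half-wave phase shift.
At the lower boundary (n = 1.44 to n = 1.33) the reflected ray undergoes no phase shift.
The two reflections differ by half a wavelength.
With one net inversion, constructive interference in reflection requires 2 n t = (m + ½) λ.
λ = 2 n t / (m + ½). The fifth-longest wavelength is m = 4: λ = 2 × 1.44 × 1154 / 4.50 = 739 nm.

739 nm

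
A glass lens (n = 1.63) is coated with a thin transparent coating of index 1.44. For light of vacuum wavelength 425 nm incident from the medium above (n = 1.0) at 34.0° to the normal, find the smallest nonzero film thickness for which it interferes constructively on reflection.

At the upper boundary (n = 1.0 to n = 1.44) the reflected ray undergoes a half-wave phase shift.
Bottom surface (1.44 → 1.63): reflection off a higher-index medium gives a half-wave phase shift.
The two reflections carry the same phase change, so no net offset.
For maximum reflection here: 2 n t cos θ_r = m λ.
Snell's law: 1.0 sin 34.0° = 1.44 sin θ_r → sin θ_r = 0.388, cos θ_r = 0.922.
Minimum nonzero at m = 1: t = λ / (2 n cos θ_r) = 425 / (2 × 1.44 × 0.922) = 160 nm.

160 nm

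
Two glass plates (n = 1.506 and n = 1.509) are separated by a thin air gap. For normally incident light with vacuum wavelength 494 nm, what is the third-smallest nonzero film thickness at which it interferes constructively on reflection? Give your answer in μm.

0.618 μm

Ray reflecting at the top interface goes from n = 1.506 toward n = 1.0: no phase shift.
Bottom surface (1.0 → 1.509): reflection off a higher-index medium gives a half-wave phase shift.
Net: one phase inversion between the two reflected rays.
For strong reflection here: 2 n t = (m + ½) λ.
The third-smallest nonzero thickness corresponds to m = 2: t = (m + ½) λ / (2 n) = 2.50 × 494 / (2 × 1.0) = 618 nm.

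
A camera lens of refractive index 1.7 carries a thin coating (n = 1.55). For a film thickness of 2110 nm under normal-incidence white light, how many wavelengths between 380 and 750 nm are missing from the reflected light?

At the upper boundary (n = 1.0 to n = 1.55) the reflected ray undergoes a half-wave phase shift.
At the lower boundary (n = 1.55 to n = 1.7) the reflected ray undergoes a half-wave phase shift.
Net: no relative phase inversion (both shifts match).
So the condition for destructive reflection is 2 n t = (m + ½) λ.
λ = 2 n t / (m + ½) = 6541 / (m + ½) nm.
m=8: 770 nm (IR); m=9: 689 nm (visible); m=10: 623 nm (visible); m=11: 569 nm (visible); m=12: 523 nm (visible); m=13: 485 nm (visible); m=14: 451 nm (visible); m=15: 422 nm (visible); m=16: 396 nm (visible); m=17: 374 nm (UV).

8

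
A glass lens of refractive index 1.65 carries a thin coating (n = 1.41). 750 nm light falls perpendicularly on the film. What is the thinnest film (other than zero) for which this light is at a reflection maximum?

At the upper boundary (n = 1.0 to n = 1.41) the reflected ray undergoes a half-wave phase shift.
At the lower boundary (n = 1.41 to n = 1.65) the reflected ray undergoes a half-wave phase shift.
The two reflections carry the same phase change, so no net offset.
For strong reflection here: 2 n t = m λ.
Minimum nonzero at m = 1: t = λ / (2 n) = 750 / (2 × 1.41) = 266 nm.

266 nm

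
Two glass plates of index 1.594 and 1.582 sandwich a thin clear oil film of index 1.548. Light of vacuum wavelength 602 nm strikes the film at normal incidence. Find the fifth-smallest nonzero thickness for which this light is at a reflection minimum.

972 nm

At the upper boundary (n = 1.594 to n = 1.548) the reflected ray undergoes no phase shift.
Ray reflecting at the bottom interface goes from n = 1.548 toward n = 1.582: a half-wave phase shift.
Exactly one π shift → a net half-wave offset.
For minimum reflection here: 2 n t = m λ.
The fifth-smallest nonzero thickness corresponds to m = 5: t = m λ / (2 n) = 5.00 × 602 / (2 × 1.548) = 972 nm.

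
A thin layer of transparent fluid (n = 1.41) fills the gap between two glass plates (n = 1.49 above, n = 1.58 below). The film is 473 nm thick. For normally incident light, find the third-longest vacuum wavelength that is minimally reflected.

445 nm

Top surface (1.49 → 1.41): reflection off a lower-index medium gives no phase shift.
At the lower boundary (n = 1.41 to n = 1.58) the reflected ray undergoes a half-wave phase shift.
Exactly one π shift → a net half-wave offset.
With one net inversion, destructive interference in reflection requires 2 n t = m λ.
λ = 2 n t / m. The third-longest wavelength is m = 3: λ = 2 × 1.41 × 473 / 3.00 = 445 nm.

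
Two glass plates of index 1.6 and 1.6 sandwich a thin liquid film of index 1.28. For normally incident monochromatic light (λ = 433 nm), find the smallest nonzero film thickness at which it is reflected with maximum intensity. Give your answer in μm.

0.0846 μm

At the upper boundary (n = 1.6 to n = 1.28) the reflected ray undergoes no phase shift.
At the lower boundary (n = 1.28 to n = 1.6) the reflected ray undergoes a half-wave phase shift.
Exactly one π shift → a net half-wave offset.
For bright reflection here: 2 n t = (m + ½) λ.
Minimum at m = 0: t = λ / (4 n) = 433 / (4 × 1.28) = 84.6 nm.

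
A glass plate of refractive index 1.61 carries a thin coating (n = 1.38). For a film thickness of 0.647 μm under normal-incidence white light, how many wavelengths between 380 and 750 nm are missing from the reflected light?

3

Top surface (1.0 → 1.38): reflection off a higher-index medium gives a half-wave phase shift.
Ray reflecting at the bottom interface goes from n = 1.38 toward n = 1.61: a half-wave phase shift.
Zero or two π shifts → no net half-wave offset.
With no net inversion, destructive interference in reflection requires 2 n t = (m + ½) λ.
λ = 2 n t / (m + ½) = 1786 / (m + ½) nm.
m=1: 1190 nm (IR); m=2: 714 nm (visible); m=3: 510 nm (visible); m=4: 397 nm (visible); m=5: 325 nm (UV).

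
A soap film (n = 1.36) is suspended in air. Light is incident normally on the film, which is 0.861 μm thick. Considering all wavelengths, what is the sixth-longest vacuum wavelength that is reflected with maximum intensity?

At the upper boundary (n = 1.0 to n = 1.36) the reflected ray undergoes a half-wave phase shift.
Bottom surface (1.36 → 1.0): reflection off a lower-index medium gives no phase shift.
Exactly one π shift → a net half-wave offset.
So the condition for constructive reflection is 2 n t = (m + ½) λ.
λ = 2 n t / (m + ½). The sixth-longest wavelength is m = 5: λ = 2 × 1.36 × 861 / 5.50 = 426 nm.

426 nm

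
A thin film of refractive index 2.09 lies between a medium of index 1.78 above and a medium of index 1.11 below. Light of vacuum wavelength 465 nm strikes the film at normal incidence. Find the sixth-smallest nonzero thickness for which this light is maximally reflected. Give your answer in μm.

0.612 μm

Top surface (1.78 → 2.09): reflection off a higher-index medium gives a half-wave phase shift.
Ray reflecting at the bottom interface goes from n = 2.09 toward n = 1.11: no phase shift.
Exactly one π shift → a net half-wave offset.
For bright reflection here: 2 n t = (m + ½) λ.
The sixth-smallest nonzero thickness corresponds to m = 5: t = (m + ½) λ / (2 n) = 5.50 × 465 / (2 × 2.09) = 612 nm.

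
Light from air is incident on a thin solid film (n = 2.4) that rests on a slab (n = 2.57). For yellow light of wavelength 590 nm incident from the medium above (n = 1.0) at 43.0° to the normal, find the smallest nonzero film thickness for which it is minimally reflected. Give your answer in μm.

0.0641 μm

Ray reflecting at the top interface goes from n = 1.0 toward n = 2.4: a half-wave phase shift.
Ray reflecting at the bottom interface goes from n = 2.4 toward n = 2.57: a half-wave phase shift.
Zero or two π shifts → no net half-wave offset.
So the condition for destructive reflection is 2 n t cos θ_r = (m + ½) λ.
Snell's law: 1.0 sin 43.0° = 2.4 sin θ_r → sin θ_r = 0.284, cos θ_r = 0.959.
Minimum at m = 0: t = λ / (4 n cos θ_r) = 590 / (4 × 2.4 × 0.959) = 64.1 nm.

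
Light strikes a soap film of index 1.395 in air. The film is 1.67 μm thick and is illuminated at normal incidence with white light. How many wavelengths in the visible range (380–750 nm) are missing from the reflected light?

6

Ray reflecting at the top interface goes from n = 1.0 toward n = 1.395: a half-wave phase shift.
Bottom surface (1.395 → 1.0): reflection off a lower-index medium gives no phase shift.
Net: one phase inversion between the two reflected rays.
For dark reflection here: 2 n t = m λ.
λ = 2 n t / m = 4659 / m nm.
m=6: 777 nm (IR); m=7: 666 nm (visible); m=8: 582 nm (visible); m=9: 518 nm (visible); m=10: 466 nm (visible); m=11: 424 nm (visible); m=12: 388 nm (visible); m=13: 358 nm (UV).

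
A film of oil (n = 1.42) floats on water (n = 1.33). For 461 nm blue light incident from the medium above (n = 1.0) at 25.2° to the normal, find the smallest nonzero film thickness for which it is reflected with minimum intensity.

Ray reflecting at the top interface goes from n = 1.0 toward n = 1.42: a half-wave phase shift.
Ray reflecting at the bottom interface goes from n = 1.42 toward n = 1.33: no phase shift.
The two reflections differ by half a wavelength.
With one net inversion, destructive interference in reflection requires 2 n t cos θ_r = m λ.
Snell's law: 1.0 sin 25.2° = 1.42 sin θ_r → sin θ_r = 0.300, cos θ_r = 0.954.
Minimum nonzero at m = 1: t = λ / (2 n cos θ_r) = 461 / (2 × 1.42 × 0.954) = 170 nm.

170 nm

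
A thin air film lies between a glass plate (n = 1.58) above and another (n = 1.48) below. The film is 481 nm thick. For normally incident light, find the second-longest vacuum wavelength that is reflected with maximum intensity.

641 nm

At the upper boundary (n = 1.58 to n = 1.0) the reflected ray undergoes no phase shift.
Bottom surface (1.0 → 1.48): reflection off a higher-index medium gives a half-wave phase shift.
Exactly one π shift → a net half-wave offset.
With one net inversion, constructive interference in reflection requires 2 n t = (m + ½) λ.
λ = 2 n t / (m + ½). The second-longest wavelength is m = 1: λ = 2 × 1.0 × 481 / 1.50 = 641 nm.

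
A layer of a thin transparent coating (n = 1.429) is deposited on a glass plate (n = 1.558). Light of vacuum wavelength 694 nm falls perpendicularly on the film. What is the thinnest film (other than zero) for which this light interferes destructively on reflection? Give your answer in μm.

Ray reflecting at the top interface goes from n = 1.0 toward n = 1.429: a half-wave phase shift.
Ray reflecting at the bottom interface goes from n = 1.429 toward n = 1.558: a half-wave phase shift.
Zero or two π shifts → no net half-wave offset.
For dark reflection here: 2 n t = (m + ½) λ.
Minimum at m = 0: t = λ / (4 n) = 694 / (4 × 1.429) = 121 nm.

0.121 μm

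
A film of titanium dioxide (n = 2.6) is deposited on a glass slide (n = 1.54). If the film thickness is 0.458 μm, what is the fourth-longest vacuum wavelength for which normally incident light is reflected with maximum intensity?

At the upper boundary (n = 1.0 to n = 2.6) the reflected ray undergoes a half-wave phase shift.
At the lower boundary (n = 2.6 to n = 1.54) the reflected ray undergoes no phase shift.
Net: one phase inversion between the two reflected rays.
So the condition for constructive reflection is 2 n t = (m + ½) λ.
λ = 2 n t / (m + ½). The fourth-longest wavelength is m = 3: λ = 2 × 2.6 × 458 / 3.50 = 680 nm.

680 nm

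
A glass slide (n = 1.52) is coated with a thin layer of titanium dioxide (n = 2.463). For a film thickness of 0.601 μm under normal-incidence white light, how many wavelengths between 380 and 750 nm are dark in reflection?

4

At the upper boundary (n = 1.0 to n = 2.463) the reflected ray undergoes a half-wave phase shift.
At the lower boundary (n = 2.463 to n = 1.52) the reflected ray undergoes no phase shift.
The two reflections differ by half a wavelength.
For dark reflection here: 2 n t = m λ.
λ = 2 n t / m = 2961 / m nm.
m=3: 987 nm (IR); m=4: 740 nm (visible); m=5: 592 nm (visible); m=6: 493 nm (visible); m=7: 423 nm (visible); m=8: 370 nm (UV).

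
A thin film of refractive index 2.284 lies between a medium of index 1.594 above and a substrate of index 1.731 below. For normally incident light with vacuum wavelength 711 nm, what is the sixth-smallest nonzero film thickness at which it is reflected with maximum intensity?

856 nm

Ray reflecting at the top interface goes from n = 1.594 toward n = 2.284: a half-wave phase shift.
Bottom surface (2.284 → 1.731): reflection off a lower-index medium gives no phase shift.
Exactly one π shift → a net half-wave offset.
For strong reflection here: 2 n t = (m + ½) λ.
The sixth-smallest nonzero thickness corresponds to m = 5: t = (m + ½) λ / (2 n) = 5.50 × 711 / (2 × 2.284) = 856 nm.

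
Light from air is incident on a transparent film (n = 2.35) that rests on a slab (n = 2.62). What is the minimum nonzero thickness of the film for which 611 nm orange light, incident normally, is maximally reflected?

At the upper boundary (n = 1.0 to n = 2.35) the reflected ray undergoes a half-wave phase shift.
At the lower boundary (n = 2.35 to n = 2.62) the reflected ray undergoes a half-wave phase shift.
Zero or two π shifts → no net half-wave offset.
With no net inversion, constructive interference in reflection requires 2 n t = m λ.
Minimum nonzero at m = 1: t = λ / (2 n) = 611 / (2 × 2.35) = 130 nm.

130 nm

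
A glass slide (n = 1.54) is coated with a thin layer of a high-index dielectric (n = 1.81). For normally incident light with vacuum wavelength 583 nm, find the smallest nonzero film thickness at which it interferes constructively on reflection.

80.5 nm

Ray reflecting at the top interface goes from n = 1.0 toward n = 1.81: a half-wave phase shift.
At the lower boundary (n = 1.81 to n = 1.54) the reflected ray undergoes no phase shift.
Exactly one π shift → a net half-wave offset.
With one net inversion, constructive interference in reflection requires 2 n t = (m + ½) λ.
Minimum at m = 0: t = λ / (4 n) = 583 / (4 × 1.81) = 80.5 nm.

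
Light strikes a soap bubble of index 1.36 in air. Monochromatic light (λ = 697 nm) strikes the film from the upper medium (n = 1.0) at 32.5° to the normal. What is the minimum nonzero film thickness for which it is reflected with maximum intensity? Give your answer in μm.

0.139 μm

Ray reflecting at the top interface goes from n = 1.0 toward n = 1.36: a half-wave phase shift.
Bottom surface (1.36 → 1.0): reflection off a lower-index medium gives no phase shift.
Exactly one π shift → a net half-wave offset.
With one net inversion, constructive interference in reflection requires 2 n t cos θ_r = (m + ½) λ.
Snell's law: 1.0 sin 32.5° = 1.36 sin θ_r → sin θ_r = 0.395, cos θ_r = 0.919.
Minimum at m = 0: t = λ / (4 n cos θ_r) = 697 / (4 × 1.36 × 0.919) = 139 nm.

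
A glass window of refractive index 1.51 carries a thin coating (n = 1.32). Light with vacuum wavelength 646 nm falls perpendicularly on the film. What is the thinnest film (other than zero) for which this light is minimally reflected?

Ray reflecting at the top interface goes from n = 1.0 toward n = 1.32: a half-wave phase shift.
Ray reflecting at the bottom interface goes from n = 1.32 toward n = 1.51: a half-wave phase shift.
The two reflections carry the same phase change, so no net offset.
For weak reflection here: 2 n t = (m + ½) λ.
Minimum at m = 0: t = λ / (4 n) = 646 / (4 × 1.32) = 122 nm.

122 nm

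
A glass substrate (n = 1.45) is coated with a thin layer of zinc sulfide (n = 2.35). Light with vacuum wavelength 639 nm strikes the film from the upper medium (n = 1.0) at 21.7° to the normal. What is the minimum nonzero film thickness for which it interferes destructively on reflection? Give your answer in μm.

At the upper boundary (n = 1.0 to n = 2.35) the reflected ray undergoes a half-wave phase shift.
Ray reflecting at the bottom interface goes from n = 2.35 toward n = 1.45: no phase shift.
Exactly one π shift → a net half-wave offset.
So the condition for destructive reflection is 2 n t cos θ_r = m λ.
Snell's law: 1.0 sin 21.7° = 2.35 sin θ_r → sin θ_r = 0.157, cos θ_r = 0.988.
Minimum nonzero at m = 1: t = λ / (2 n cos θ_r) = 639 / (2 × 2.35 × 0.988) = 138 nm.

0.138 μm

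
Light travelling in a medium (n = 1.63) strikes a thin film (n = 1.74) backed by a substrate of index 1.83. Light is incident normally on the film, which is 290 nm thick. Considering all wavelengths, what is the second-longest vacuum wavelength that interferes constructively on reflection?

505 nm

At the upper boundary (n = 1.63 to n = 1.74) the reflected ray undergoes a half-wave phase shift.
Ray reflecting at the bottom interface goes from n = 1.74 toward n = 1.83: a half-wave phase shift.
Zero or two π shifts → no net half-wave offset.
For maximum reflection here: 2 n t = m λ.
λ = 2 n t / m. The second-longest wavelength is m = 2: λ = 2 × 1.74 × 290 / 2.00 = 505 nm.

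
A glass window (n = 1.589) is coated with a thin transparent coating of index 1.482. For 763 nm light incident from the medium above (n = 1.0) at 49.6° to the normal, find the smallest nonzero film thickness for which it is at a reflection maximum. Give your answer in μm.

0.300 μm

Ray reflecting at the top interface goes from n = 1.0 toward n = 1.482: a half-wave phase shift.
At the lower boundary (n = 1.482 to n = 1.589) the reflected ray undergoes a half-wave phase shift.
Zero or two π shifts → no net half-wave offset.
For strong reflection here: 2 n t cos θ_r = m λ.
Snell's law: 1.0 sin 49.6° = 1.482 sin θ_r → sin θ_r = 0.514, cos θ_r = 0.858.
Minimum nonzero at m = 1: t = λ / (2 n cos θ_r) = 763 / (2 × 1.482 × 0.858) = 300 nm.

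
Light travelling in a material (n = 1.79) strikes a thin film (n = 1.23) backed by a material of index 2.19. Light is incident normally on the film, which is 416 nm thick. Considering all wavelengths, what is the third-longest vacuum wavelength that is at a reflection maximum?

Top surface (1.79 → 1.23): reflection off a lower-index medium gives no phase shift.
Ray reflecting at the bottom interface goes from n = 1.23 toward n = 2.19: a half-wave phase shift.
The two reflections differ by half a wavelength.
With one net inversion, constructive interference in reflection requires 2 n t = (m + ½) λ.
λ = 2 n t / (m + ½). The third-longest wavelength is m = 2: λ = 2 × 1.23 × 416 / 2.50 = 409 nm.

409 nm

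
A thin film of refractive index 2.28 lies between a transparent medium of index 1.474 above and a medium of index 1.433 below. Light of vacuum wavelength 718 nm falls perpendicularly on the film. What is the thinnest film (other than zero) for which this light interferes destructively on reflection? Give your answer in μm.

0.157 μm

Top surface (1.474 → 2.28): reflection off a higher-index medium gives a half-wave phase shift.
At the lower boundary (n = 2.28 to n = 1.433) the reflected ray undergoes no phase shift.
Exactly one π shift → a net half-wave offset.
For dark reflection here: 2 n t = m λ.
Minimum nonzero at m = 1: t = λ / (2 n) = 718 / (2 × 2.28) = 157 nm.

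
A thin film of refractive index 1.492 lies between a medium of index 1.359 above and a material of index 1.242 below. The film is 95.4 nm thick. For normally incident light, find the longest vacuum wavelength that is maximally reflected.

At the upper boundary (n = 1.359 to n = 1.492) the reflected ray undergoes a half-wave phase shift.
Bottom surface (1.492 → 1.242): reflection off a lower-index medium gives no phase shift.
Net: one phase inversion between the two reflected rays.
So the condition for constructive reflection is 2 n t = (m + ½) λ.
λ = 2 n t / (m + ½). The longest wavelength is m = 0: λ = 2 × 1.492 × 95.4 / 0.500 = 569 nm.

569 nm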